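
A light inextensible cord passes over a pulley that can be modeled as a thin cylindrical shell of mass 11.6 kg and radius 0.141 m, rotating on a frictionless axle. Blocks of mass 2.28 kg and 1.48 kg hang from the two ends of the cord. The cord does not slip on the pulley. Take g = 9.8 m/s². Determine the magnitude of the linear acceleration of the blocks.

I = MR² = (11.6)(0.141)² = 0.2306 kg·m².
Heavier block: m₁g − T₁ = m₁a. Lighter block: T₂ − m₂g = m₂a.
Pulley: (T₁ − T₂)R = Iα = I(a/R), so T₁ − T₂ = (I/R²)a = 1·M_p a = 11.60·a.
Adding the three: (m₁ − m₂)g = (m₁ + m₂ + 11.60)a, so a = (2.28 − 1.48)(9.8)/(2.28 + 1.48 + 11.60) = 0.5104 m/s².

a ≈ 0.510 m/s²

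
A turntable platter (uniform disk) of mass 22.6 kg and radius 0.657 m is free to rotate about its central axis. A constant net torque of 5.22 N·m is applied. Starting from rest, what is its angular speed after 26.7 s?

ω ≈ 28.6 rad/s

I = ½MR² = (1/2)(22.6)(0.657)² = 4.878 kg·m².
α = τ/I = 5.22/4.878 = 1.070 rad/s².
ω = ω₀ + αt = 0 + (1.070)(26.7) = 28.57 rad/s.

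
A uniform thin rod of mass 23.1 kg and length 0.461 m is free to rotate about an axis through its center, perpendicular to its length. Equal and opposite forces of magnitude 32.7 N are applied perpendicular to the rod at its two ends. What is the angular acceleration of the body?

α ≈ 36.8 rad/s²

I = (1/12)ML² = (1/12)(23.1)(0.461)² = 0.4091 kg·m².
The couple gives τ = F·(L/2) + F·(L/2) = F L = (32.7)(0.461) = 15.07 N·m.
From τ = Iα: α = 15.07/0.4091 = 36.85 rad/s².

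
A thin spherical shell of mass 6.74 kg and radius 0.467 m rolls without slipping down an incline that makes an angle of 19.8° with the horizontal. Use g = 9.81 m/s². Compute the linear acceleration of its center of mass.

Translation along the incline: Mg sinθ − f = Ma.
Rotation about the center: fR = Iα with I = (2/3)MR². No-slip gives a = αR, so f = (I/R²)a = (2/3)M a.
Substituting: Mg sinθ = (1 + 0.6667)Ma, so a = g sinθ/(1 + 0.6667) = (9.81) sin 19.8° / 1.667 = 1.994 m/s².

a ≈ 1.99 m/s²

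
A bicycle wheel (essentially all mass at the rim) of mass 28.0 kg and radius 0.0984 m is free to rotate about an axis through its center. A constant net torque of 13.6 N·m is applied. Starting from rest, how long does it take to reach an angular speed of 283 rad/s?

I = MR² = (28.0)(0.0984)² = 0.2711 kg·m².
α = τ/I = 13.6/0.2711 = 50.16 rad/s².
ω = αt ⇒ t = ω/α = 283/50.16 = 5.642 s.

t ≈ 5.64 s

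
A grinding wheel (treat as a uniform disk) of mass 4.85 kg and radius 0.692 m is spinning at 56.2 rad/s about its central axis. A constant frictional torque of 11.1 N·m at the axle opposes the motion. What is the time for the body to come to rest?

t ≈ 5.88 s

I = ½MR² = (1/2)(4.85)(0.692)² = 1.161 kg·m².
The net torque has magnitude 11.1 N·m, opposing ω.
|α| = τ/I = 11.10/1.161 = 9.559 rad/s² (deceleration).
0 = ω₀ − |α|t ⇒ t = ω₀/|α| = 56.2/9.559 = 5.879 s.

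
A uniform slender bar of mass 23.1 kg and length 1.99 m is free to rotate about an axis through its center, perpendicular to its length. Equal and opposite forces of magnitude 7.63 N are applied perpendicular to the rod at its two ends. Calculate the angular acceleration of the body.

I = (1/12)ML² = (1/12)(23.1)(1.99)² = 7.623 kg·m².
The couple gives τ = F·(L/2) + F·(L/2) = F L = (7.63)(1.99) = 15.18 N·m.
Newton's second law for rotation, τ = Iα, gives α = τ/I = 15.18/7.623 = 1.992 rad/s².

α ≈ 1.99 rad/s²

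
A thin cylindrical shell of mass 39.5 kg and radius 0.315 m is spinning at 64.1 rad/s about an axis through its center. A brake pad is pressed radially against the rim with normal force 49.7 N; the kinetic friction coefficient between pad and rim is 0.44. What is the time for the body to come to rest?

t ≈ 36.5 s

I = MR² = (39.5)(0.315)² = 3.919 kg·m².
Friction force f = μN = (0.44)(49.7) = 21.87 N at the rim; torque magnitude τ = fR = 6.888 N·m, opposing ω.
|α| = τ/I = 6.888/3.919 = 1.758 rad/s² (deceleration).
0 = ω₀ − |α|t ⇒ t = ω₀/|α| = 64.1/1.758 = 36.47 s.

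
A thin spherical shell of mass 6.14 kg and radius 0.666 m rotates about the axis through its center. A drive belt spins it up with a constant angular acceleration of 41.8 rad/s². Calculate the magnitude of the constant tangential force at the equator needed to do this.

I = (2/3)MR² = (2/3)(6.14)(0.666)² = 1.816 kg·m².
The required torque is τ = Iα = (1.816)(41.80) = 75.89 N·m.
A tangential force at the equator gives τ = FR, so F = τ/R = 75.89/0.666 = 114.0 N.

F ≈ 114 N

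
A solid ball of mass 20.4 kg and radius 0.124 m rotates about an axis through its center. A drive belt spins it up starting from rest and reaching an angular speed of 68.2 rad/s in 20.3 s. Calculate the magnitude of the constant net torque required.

τ ≈ 0.422 N·m

I = (2/5)MR² = (2/5)(20.4)(0.124)² = 0.1255 kg·m².
α = Δω/Δt = (68.2 − 0)/20.3 = 3.360 rad/s².
τ = Iα = (0.1255)(3.360) = 0.4215 N·m.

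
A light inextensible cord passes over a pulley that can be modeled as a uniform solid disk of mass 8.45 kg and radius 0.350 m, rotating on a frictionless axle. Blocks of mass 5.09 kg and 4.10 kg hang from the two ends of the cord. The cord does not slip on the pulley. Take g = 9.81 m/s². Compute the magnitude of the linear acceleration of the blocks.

a ≈ 0.724 m/s²

I = ½MR² = (1/2)(8.45)(0.350)² = 0.5176 kg·m².
Heavier block: m₁g − T₁ = m₁a. Lighter block: T₂ − m₂g = m₂a.
Pulley: (T₁ − T₂)R = Iα = I(a/R), so T₁ − T₂ = (I/R²)a = (1/2)M_p a = 4.225·a.
Adding the three: (m₁ − m₂)g = (m₁ + m₂ + 4.225)a, so a = (5.09 − 4.10)(9.81)/(5.09 + 4.10 + 4.225) = 0.7240 m/s².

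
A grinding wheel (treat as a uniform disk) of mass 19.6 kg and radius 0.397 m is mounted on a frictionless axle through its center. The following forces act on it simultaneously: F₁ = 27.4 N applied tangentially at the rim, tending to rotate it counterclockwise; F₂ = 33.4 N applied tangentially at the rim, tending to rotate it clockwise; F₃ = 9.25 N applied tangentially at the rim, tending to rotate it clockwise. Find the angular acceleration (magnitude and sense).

α ≈ 3.92 rad/s², clockwise

I = ½MR² = (1/2)(19.6)(0.397)² = 1.545 kg·m².
Taking counterclockwise as positive: τ₁ = +(27.4)(0.397) = +10.88 N·m; τ₂ = −(33.4)(0.397) = −13.26 N·m; τ₃ = −(9.25)(0.397) = −3.672 N·m.
Net torque τ = -6.054 N·m.
α = τ/I = -6.054/1.545 = -3.920 rad/s².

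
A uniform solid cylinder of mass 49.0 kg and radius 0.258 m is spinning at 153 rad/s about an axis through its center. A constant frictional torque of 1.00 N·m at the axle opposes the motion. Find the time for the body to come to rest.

I = ½MR² = (1/2)(49.0)(0.258)² = 1.631 kg·m².
The net torque has magnitude 1.00 N·m, opposing ω.
|α| = τ/I = 1.000/1.631 = 0.6132 rad/s² (deceleration).
0 = ω₀ − |α|t ⇒ t = ω₀/|α| = 153/0.6132 = 249.5 s.

t ≈ 250 s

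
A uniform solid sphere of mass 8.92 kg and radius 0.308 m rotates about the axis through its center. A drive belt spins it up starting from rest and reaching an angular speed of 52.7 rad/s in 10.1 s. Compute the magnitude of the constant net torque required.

I = (2/5)MR² = (2/5)(8.92)(0.308)² = 0.3385 kg·m².
α = Δω/Δt = (52.7 − 0)/10.1 = 5.218 rad/s².
τ = Iα = (0.3385)(5.218) = 1.766 N·m.

τ ≈ 1.77 N·m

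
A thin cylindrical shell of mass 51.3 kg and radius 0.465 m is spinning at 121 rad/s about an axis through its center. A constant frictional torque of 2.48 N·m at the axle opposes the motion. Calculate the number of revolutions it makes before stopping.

≈ 5210 revolutions

I = MR² = (51.3)(0.465)² = 11.09 kg·m².
The net torque has magnitude 2.48 N·m, opposing ω.
|α| = τ/I = 2.480/11.09 = 0.2236 rad/s² (deceleration).
ω² = ω₀² − 2|α|θ with ω = 0 ⇒ θ = ω₀²/(2|α|) = 32740 rad = 5211 rev.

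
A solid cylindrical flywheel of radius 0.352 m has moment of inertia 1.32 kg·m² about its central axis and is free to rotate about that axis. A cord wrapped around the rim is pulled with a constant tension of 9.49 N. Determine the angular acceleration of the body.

α ≈ 2.53 rad/s²

τ = F R = (9.49)(0.352) = 3.340 N·m.
From τ = Iα: α = 3.340/1.320 = 2.531 rad/s².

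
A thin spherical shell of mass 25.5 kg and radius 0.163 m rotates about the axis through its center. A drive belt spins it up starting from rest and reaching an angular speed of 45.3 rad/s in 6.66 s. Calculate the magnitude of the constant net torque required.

I = (2/3)MR² = (2/3)(25.5)(0.163)² = 0.4517 kg·m².
α = Δω/Δt = (45.3 − 0)/6.66 = 6.802 rad/s².
τ = Iα = (0.4517)(6.802) = 3.072 N·m.

τ ≈ 3.07 N·m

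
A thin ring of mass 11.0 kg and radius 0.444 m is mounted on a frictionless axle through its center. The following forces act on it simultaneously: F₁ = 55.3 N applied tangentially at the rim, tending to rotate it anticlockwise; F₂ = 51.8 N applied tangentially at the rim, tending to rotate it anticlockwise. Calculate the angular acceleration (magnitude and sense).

α ≈ 21.9 rad/s², anticlockwise

I = MR² = (11.0)(0.444)² = 2.168 kg·m².
Taking anticlockwise as positive: τ₁ = +(55.3)(0.444) = +24.55 N·m; τ₂ = +(51.8)(0.444) = +23.00 N·m.
Net torque τ = 47.55 N·m.
α = τ/I = 47.55/2.168 = 21.93 rad/s².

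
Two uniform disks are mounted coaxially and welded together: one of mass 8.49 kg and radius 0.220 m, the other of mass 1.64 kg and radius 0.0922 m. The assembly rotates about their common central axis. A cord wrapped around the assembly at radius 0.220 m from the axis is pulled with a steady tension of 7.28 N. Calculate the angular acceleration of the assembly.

α ≈ 7.54 rad/s²

I = ½M₁R₁² + ½M₂R₂² = ½(8.49)(0.220)² + ½(1.64)(0.0922)² = 0.2124 kg·m².
τ = F r = (7.28)(0.220) = 1.602 N·m.
α = τ/I = 1.602/0.2124 = 7.539 rad/s².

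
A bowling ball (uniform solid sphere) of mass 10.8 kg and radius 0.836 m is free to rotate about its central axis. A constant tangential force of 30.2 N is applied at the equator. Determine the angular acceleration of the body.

I = (2/5)MR² = (2/5)(10.8)(0.836)² = 3.019 kg·m².
τ = F R = (30.2)(0.836) = 25.25 N·m.
Newton's second law for rotation, τ = Iα, gives α = τ/I = 25.25/3.019 = 8.362 rad/s².

α ≈ 8.36 rad/s²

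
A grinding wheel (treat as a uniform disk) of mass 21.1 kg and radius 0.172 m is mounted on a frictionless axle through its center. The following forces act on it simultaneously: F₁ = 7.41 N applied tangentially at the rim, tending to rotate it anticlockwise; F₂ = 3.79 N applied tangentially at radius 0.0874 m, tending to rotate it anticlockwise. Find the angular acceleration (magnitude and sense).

I = ½MR² = (1/2)(21.1)(0.172)² = 0.3121 kg·m².
Taking anticlockwise as positive: τ₁ = +(7.41)(0.172) = +1.275 N·m; τ₂ = +(3.79)(0.0874) = +0.3312 N·m.
Net torque τ = 1.606 N·m.
α = τ/I = 1.606/0.3121 = 5.145 rad/s².

α ≈ 5.14 rad/s², anticlockwise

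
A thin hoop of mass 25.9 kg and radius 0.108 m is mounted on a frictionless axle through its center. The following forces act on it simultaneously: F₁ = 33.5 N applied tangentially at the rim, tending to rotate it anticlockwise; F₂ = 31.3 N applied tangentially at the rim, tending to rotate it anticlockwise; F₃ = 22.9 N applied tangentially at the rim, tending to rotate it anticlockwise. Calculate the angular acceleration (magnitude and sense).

I = MR² = (25.9)(0.108)² = 0.3021 kg·m².
Taking anticlockwise as positive: τ₁ = +(33.5)(0.108) = +3.618 N·m; τ₂ = +(31.3)(0.108) = +3.380 N·m; τ₃ = +(22.9)(0.108) = +2.473 N·m.
Net torque τ = 9.472 N·m.
α = τ/I = 9.472/0.3021 = 31.35 rad/s².

α ≈ 31.4 rad/s², anticlockwise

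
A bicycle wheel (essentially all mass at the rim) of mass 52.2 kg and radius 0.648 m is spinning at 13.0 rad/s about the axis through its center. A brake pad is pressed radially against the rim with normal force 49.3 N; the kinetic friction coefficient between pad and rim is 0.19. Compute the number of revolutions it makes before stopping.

≈ 48.6 revolutions

I = MR² = (52.2)(0.648)² = 21.92 kg·m².
Friction force f = μN = (0.19)(49.3) = 9.367 N at the rim; torque magnitude τ = fR = 6.070 N·m, opposing ω.
|α| = τ/I = 6.070/21.92 = 0.2769 rad/s² (deceleration).
ω² = ω₀² − 2|α|θ with ω = 0 ⇒ θ = ω₀²/(2|α|) = 305.1 rad = 48.56 rev.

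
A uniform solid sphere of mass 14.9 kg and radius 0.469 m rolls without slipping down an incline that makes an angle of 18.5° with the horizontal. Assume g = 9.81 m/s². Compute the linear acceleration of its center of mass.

Translation along the incline: Mg sinθ − f = Ma.
Rotation about the center: fR = Iα with I = (2/5)MR². No-slip gives a = αR, so f = (I/R²)a = (2/5)M a.
Substituting: Mg sinθ = (1 + 0.4000)Ma, so a = g sinθ/(1 + 0.4000) = (9.81) sin 18.5° / 1.400 = 2.223 m/s².

a ≈ 2.22 m/s²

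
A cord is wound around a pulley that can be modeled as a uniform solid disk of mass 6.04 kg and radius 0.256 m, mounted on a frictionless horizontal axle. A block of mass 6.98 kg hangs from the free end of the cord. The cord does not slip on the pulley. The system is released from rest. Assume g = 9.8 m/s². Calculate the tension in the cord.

I = ½MR² = (1/2)(6.04)(0.256)² = 0.1979 kg·m².
Block: mg − T = ma. Pulley: TR = Iα. No-slip: a = αR, so T = (I/R²)a = 3.020·a.
Then mg = (m + 3.020)a, so a = (6.98)(9.8)/(6.98 + 3.020) = 6.840 m/s².
T = 3.020·a = 20.66 N.

T ≈ 20.7 N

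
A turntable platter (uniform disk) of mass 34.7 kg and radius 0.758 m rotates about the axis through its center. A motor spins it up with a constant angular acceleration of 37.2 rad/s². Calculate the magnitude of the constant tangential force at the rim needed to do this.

I = ½MR² = (1/2)(34.7)(0.758)² = 9.969 kg·m².
The required torque is τ = Iα = (9.969)(37.20) = 370.8 N·m.
A tangential force at the rim gives τ = FR, so F = τ/R = 370.8/0.758 = 489.2 N.

F ≈ 489 N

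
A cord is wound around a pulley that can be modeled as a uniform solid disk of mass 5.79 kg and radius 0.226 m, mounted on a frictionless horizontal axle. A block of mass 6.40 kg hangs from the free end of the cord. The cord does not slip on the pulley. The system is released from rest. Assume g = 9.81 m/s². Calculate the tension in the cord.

I = ½MR² = (1/2)(5.79)(0.226)² = 0.1479 kg·m².
Block: mg − T = ma. Pulley: TR = Iα. No-slip: a = αR, so T = (I/R²)a = 2.895·a.
Then mg = (m + 2.895)a, so a = (6.40)(9.81)/(6.40 + 2.895) = 6.755 m/s².
T = 2.895·a = 19.55 N.

T ≈ 19.6 N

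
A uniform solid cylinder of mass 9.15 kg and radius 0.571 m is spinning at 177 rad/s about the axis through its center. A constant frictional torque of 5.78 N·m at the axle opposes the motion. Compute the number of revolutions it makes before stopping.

I = ½MR² = (1/2)(9.15)(0.571)² = 1.492 kg·m².
The net torque has magnitude 5.78 N·m, opposing ω.
|α| = τ/I = 5.780/1.492 = 3.875 rad/s² (deceleration).
ω² = ω₀² − 2|α|θ with ω = 0 ⇒ θ = ω₀²/(2|α|) = 4043 rad = 643.4 rev.

≈ 643 revolutions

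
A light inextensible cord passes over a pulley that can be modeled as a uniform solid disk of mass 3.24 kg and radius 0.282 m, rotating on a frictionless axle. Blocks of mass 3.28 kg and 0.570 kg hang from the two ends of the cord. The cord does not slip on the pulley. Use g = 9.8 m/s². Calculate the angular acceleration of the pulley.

α ≈ 17.2 rad/s²

I = ½MR² = (1/2)(3.24)(0.282)² = 0.1288 kg·m².
Heavier block: m₁g − T₁ = m₁a. Lighter block: T₂ − m₂g = m₂a.
Pulley: (T₁ − T₂)R = Iα = I(a/R), so T₁ − T₂ = (I/R²)a = (1/2)M_p a = 1.620·a.
Adding the three: (m₁ − m₂)g = (m₁ + m₂ + 1.620)a, so a = (3.28 − 0.570)(9.8)/(3.28 + 0.570 + 1.620) = 4.855 m/s².
α = a/R = 4.855/0.282 = 17.22 rad/s².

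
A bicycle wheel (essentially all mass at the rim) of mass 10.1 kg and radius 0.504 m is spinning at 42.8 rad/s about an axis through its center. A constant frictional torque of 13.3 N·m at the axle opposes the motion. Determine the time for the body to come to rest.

t ≈ 8.26 s

I = MR² = (10.1)(0.504)² = 2.566 kg·m².
The net torque has magnitude 13.3 N·m, opposing ω.
|α| = τ/I = 13.30/2.566 = 5.184 rad/s² (deceleration).
0 = ω₀ − |α|t ⇒ t = ω₀/|α| = 42.8/5.184 = 8.256 s.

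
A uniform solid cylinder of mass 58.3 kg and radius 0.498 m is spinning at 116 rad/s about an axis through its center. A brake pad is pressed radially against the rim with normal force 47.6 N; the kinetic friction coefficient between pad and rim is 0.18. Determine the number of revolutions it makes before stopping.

≈ 1810 revolutions

I = ½MR² = (1/2)(58.3)(0.498)² = 7.229 kg·m².
Friction force f = μN = (0.18)(47.6) = 8.568 N at the rim; torque magnitude τ = fR = 4.267 N·m, opposing ω.
|α| = τ/I = 4.267/7.229 = 0.5902 rad/s² (deceleration).
ω² = ω₀² − 2|α|θ with ω = 0 ⇒ θ = ω₀²/(2|α|) = 11400 rad = 1814 rev.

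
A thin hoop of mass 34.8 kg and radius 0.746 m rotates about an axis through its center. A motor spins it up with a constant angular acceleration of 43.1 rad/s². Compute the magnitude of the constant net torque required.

I = MR² = (34.8)(0.746)² = 19.37 kg·m².
τ = Iα = (19.37)(43.10) = 834.7 N·m.

τ ≈ 835 N·m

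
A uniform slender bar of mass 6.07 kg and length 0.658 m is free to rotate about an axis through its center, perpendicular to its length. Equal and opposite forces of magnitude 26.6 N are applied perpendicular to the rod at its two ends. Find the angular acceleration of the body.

I = (1/12)ML² = (1/12)(6.07)(0.658)² = 0.2190 kg·m².
The couple gives τ = F·(L/2) + F·(L/2) = F L = (26.6)(0.658) = 17.50 N·m.
Newton's second law for rotation, τ = Iα, gives α = τ/I = 17.50/0.2190 = 79.92 rad/s².

α ≈ 79.9 rad/s²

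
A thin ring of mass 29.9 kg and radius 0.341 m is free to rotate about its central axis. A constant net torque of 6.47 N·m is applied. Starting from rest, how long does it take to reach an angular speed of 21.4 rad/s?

t ≈ 11.5 s

I = MR² = (29.9)(0.341)² = 3.477 kg·m².
α = τ/I = 6.47/3.477 = 1.861 rad/s².
ω = αt ⇒ t = ω/α = 21.4/1.861 = 11.50 s.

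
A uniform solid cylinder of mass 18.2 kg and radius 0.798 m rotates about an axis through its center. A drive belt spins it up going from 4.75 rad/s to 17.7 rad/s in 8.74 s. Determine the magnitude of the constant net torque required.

τ ≈ 8.59 N·m

I = ½MR² = (1/2)(18.2)(0.798)² = 5.795 kg·m².
α = Δω/Δt = (17.7 − 4.75)/8.74 = 1.482 rad/s².
τ = Iα = (5.795)(1.482) = 8.586 N·m.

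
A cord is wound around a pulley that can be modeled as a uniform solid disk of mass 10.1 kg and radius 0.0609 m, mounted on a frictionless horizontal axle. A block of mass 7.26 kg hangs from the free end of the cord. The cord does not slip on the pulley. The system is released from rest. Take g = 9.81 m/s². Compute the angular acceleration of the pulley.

α ≈ 95.0 rad/s²

I = ½MR² = (1/2)(10.1)(0.0609)² = 0.01873 kg·m².
Block: mg − T = ma. Pulley: TR = Iα. No-slip: a = αR, so T = (I/R²)a = 5.050·a.
Then mg = (m + 5.050)a, so a = (7.26)(9.81)/(7.26 + 5.050) = 5.786 m/s².
α = a/R = 5.786/0.0609 = 95.00 rad/s².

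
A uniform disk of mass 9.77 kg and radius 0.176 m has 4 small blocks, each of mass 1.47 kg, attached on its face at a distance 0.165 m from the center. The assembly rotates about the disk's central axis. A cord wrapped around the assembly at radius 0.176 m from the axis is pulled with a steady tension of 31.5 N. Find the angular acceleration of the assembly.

I_disk = ½MR² = ½(9.77)(0.176)² = 0.1513 kg·m².
I_blocks = 4·m·r² = 4(1.47)(0.165)² = 0.1601 kg·m².
Total I = 0.3114 kg·m².
τ = F r = (31.5)(0.176) = 5.544 N·m.
α = τ/I = 5.544/0.3114 = 17.80 rad/s².

α ≈ 17.8 rad/s²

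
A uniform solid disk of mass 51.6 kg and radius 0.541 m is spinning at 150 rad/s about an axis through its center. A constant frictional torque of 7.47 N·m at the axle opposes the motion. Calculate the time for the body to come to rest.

t ≈ 152 s

I = ½MR² = (1/2)(51.6)(0.541)² = 7.551 kg·m².
The net torque has magnitude 7.47 N·m, opposing ω.
|α| = τ/I = 7.470/7.551 = 0.9893 rad/s² (deceleration).
0 = ω₀ − |α|t ⇒ t = ω₀/|α| = 150/0.9893 = 151.6 s.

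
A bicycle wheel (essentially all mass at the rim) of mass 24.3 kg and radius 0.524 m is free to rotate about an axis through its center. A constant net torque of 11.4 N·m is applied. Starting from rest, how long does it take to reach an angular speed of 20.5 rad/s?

t ≈ 12.0 s

I = MR² = (24.3)(0.524)² = 6.672 kg·m².
α = τ/I = 11.4/6.672 = 1.709 rad/s².
ω = αt ⇒ t = ω/α = 20.5/1.709 = 12.00 s.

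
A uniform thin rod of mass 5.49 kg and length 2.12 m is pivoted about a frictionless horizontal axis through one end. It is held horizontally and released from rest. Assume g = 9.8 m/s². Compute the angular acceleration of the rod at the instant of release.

About the pivot, I = (1/3)ML² = (1/3)(5.49)(2.12)² = 8.225 kg·m².
The weight acts at the center, a distance L/2 = 1.060 m from the pivot; τ = Mg(L/2) = 57.03 N·m.
α = τ/I = 57.03/8.225 = 6.934 rad/s².

α ≈ 6.93 rad/s²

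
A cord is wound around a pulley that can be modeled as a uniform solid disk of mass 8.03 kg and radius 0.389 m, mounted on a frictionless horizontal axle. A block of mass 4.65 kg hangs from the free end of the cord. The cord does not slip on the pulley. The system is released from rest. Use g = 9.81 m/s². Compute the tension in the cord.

T ≈ 21.1 N

I = ½MR² = (1/2)(8.03)(0.389)² = 0.6076 kg·m².
Block: mg − T = ma. Pulley: TR = Iα. No-slip: a = αR, so T = (I/R²)a = 4.015·a.
Then mg = (m + 4.015)a, so a = (4.65)(9.81)/(4.65 + 4.015) = 5.264 m/s².
T = 4.015·a = 21.14 N.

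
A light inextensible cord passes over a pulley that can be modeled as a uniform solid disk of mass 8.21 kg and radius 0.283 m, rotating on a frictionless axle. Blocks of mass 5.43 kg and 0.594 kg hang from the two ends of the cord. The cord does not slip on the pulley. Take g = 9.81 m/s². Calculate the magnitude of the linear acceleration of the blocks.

I = ½MR² = (1/2)(8.21)(0.283)² = 0.3288 kg·m².
Heavier block: m₁g − T₁ = m₁a. Lighter block: T₂ − m₂g = m₂a.
Pulley: (T₁ − T₂)R = Iα = I(a/R), so T₁ − T₂ = (I/R²)a = (1/2)M_p a = 4.105·a.
Adding the three: (m₁ − m₂)g = (m₁ + m₂ + 4.105)a, so a = (5.43 − 0.594)(9.81)/(5.43 + 0.594 + 4.105) = 4.684 m/s².

a ≈ 4.68 m/s²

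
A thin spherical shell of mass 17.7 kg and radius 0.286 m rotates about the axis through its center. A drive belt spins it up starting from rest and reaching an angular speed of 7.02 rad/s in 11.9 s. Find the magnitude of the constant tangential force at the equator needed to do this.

I = (2/3)MR² = (2/3)(17.7)(0.286)² = 0.9652 kg·m².
α = Δω/Δt = (7.02 − 0)/11.9 = 0.5899 rad/s².
The required torque is τ = Iα = (0.9652)(0.5899) = 0.5694 N·m.
A tangential force at the equator gives τ = FR, so F = τ/R = 0.5694/0.286 = 1.991 N.

F ≈ 1.99 N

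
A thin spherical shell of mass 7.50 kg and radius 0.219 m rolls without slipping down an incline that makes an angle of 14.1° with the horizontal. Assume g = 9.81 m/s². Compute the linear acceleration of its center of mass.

Translation along the incline: Mg sinθ − f = Ma.
Rotation about the center: fR = Iα with I = (2/3)MR². No-slip gives a = αR, so f = (I/R²)a = (2/3)M a.
Substituting: Mg sinθ = (1 + 0.6667)Ma, so a = g sinθ/(1 + 0.6667) = (9.81) sin 14.1° / 1.667 = 1.434 m/s².

a ≈ 1.43 m/s²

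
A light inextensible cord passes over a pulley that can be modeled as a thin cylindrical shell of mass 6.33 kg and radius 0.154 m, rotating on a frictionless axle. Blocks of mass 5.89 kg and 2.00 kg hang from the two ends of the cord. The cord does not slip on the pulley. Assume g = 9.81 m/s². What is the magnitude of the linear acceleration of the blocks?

I = MR² = (6.33)(0.154)² = 0.1501 kg·m².
Heavier block: m₁g − T₁ = m₁a. Lighter block: T₂ − m₂g = m₂a.
Pulley: (T₁ − T₂)R = Iα = I(a/R), so T₁ − T₂ = (I/R²)a = 1·M_p a = 6.330·a.
Adding the three: (m₁ − m₂)g = (m₁ + m₂ + 6.330)a, so a = (5.89 − 2.00)(9.81)/(5.89 + 2.00 + 6.330) = 2.684 m/s².

a ≈ 2.68 m/s²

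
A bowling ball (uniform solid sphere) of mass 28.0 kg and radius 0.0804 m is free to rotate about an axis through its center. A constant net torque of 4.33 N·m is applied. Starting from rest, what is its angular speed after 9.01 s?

ω ≈ 539 rad/s

I = (2/5)MR² = (2/5)(28.0)(0.0804)² = 0.07240 kg·m².
α = τ/I = 4.33/0.07240 = 59.81 rad/s².
ω = ω₀ + αt = 0 + (59.81)(9.01) = 538.9 rad/s.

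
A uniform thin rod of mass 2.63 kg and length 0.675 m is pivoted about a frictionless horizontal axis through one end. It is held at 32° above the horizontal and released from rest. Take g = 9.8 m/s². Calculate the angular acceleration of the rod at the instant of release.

α ≈ 18.5 rad/s²

About the pivot, I = (1/3)ML² = (1/3)(2.63)(0.675)² = 0.3994 kg·m².
The weight acts at the center, a distance L/2 = 0.3375 m from the pivot; τ = Mg(L/2) cos 32° = 7.377 N·m.
α = τ/I = 7.377/0.3994 = 18.47 rad/s².
(Equivalently α = (3g/(2L)) cos 32° = 18.47 rad/s².)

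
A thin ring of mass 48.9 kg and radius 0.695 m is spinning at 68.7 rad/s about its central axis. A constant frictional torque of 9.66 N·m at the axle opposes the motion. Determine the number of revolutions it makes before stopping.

I = MR² = (48.9)(0.695)² = 23.62 kg·m².
The net torque has magnitude 9.66 N·m, opposing ω.
|α| = τ/I = 9.660/23.62 = 0.4090 rad/s² (deceleration).
ω² = ω₀² − 2|α|θ with ω = 0 ⇒ θ = ω₀²/(2|α|) = 5770 rad = 918.3 rev.

≈ 918 revolutions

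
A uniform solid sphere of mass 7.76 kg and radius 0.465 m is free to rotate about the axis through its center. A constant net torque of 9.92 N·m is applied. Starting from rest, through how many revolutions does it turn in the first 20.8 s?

≈ 509 revolutions

I = (2/5)MR² = (2/5)(7.76)(0.465)² = 0.6712 kg·m².
α = τ/I = 9.92/0.6712 = 14.78 rad/s².
θ = ½αt² = ½(14.78)(20.8)² = 3197 rad.
Revolutions = θ/(2π) = 508.9.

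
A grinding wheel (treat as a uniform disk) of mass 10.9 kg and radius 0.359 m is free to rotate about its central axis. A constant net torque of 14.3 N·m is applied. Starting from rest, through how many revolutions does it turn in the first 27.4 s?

I = ½MR² = (1/2)(10.9)(0.359)² = 0.7024 kg·m².
α = τ/I = 14.3/0.7024 = 20.36 rad/s².
θ = ½αt² = ½(20.36)(27.4)² = 7642 rad.
Revolutions = θ/(2π) = 1216.

≈ 1220 revolutions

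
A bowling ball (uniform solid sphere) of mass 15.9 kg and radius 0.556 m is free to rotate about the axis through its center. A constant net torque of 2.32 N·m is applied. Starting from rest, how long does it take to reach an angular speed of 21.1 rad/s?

I = (2/5)MR² = (2/5)(15.9)(0.556)² = 1.966 kg·m².
α = τ/I = 2.32/1.966 = 1.180 rad/s².
ω = αt ⇒ t = ω/α = 21.1/1.180 = 17.88 s.

t ≈ 17.9 s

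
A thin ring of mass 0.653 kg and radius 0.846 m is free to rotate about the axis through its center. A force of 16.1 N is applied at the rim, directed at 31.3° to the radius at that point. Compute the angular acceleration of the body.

α ≈ 15.1 rad/s²

I = MR² = (0.653)(0.846)² = 0.4674 kg·m².
Only the tangential component produces torque: τ = F R sinθ = (16.1)(0.846) sin 31.3° = 7.076 N·m.
Newton's second law for rotation, τ = Iα, gives α = τ/I = 7.076/0.4674 = 15.14 rad/s².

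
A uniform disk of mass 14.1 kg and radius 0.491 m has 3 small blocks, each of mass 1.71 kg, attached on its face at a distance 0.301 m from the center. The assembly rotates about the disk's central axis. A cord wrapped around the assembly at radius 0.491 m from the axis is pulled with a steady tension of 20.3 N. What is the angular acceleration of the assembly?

I_disk = ½MR² = ½(14.1)(0.491)² = 1.700 kg·m².
I_blocks = 3·m·r² = 3(1.71)(0.301)² = 0.4648 kg·m².
Total I = 2.164 kg·m².
τ = F r = (20.3)(0.491) = 9.967 N·m.
α = τ/I = 9.967/2.164 = 4.605 rad/s².

α ≈ 4.61 rad/s²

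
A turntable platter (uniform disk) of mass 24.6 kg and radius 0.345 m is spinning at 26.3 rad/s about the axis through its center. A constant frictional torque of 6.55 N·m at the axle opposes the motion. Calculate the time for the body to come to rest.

I = ½MR² = (1/2)(24.6)(0.345)² = 1.464 kg·m².
The net torque has magnitude 6.55 N·m, opposing ω.
|α| = τ/I = 6.550/1.464 = 4.474 rad/s² (deceleration).
0 = ω₀ − |α|t ⇒ t = ω₀/|α| = 26.3/4.474 = 5.878 s.

t ≈ 5.88 s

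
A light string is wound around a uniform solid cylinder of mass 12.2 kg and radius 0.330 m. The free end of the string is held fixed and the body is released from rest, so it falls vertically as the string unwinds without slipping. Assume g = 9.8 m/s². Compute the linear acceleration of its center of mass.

a ≈ 6.53 m/s²

Translation: Mg − T = Ma. Rotation about the center: TR = Iα with I = ½MR².
With a = αR: T = (I/R²)a = (1/2)M a, so Mg = (1 + 0.5000)Ma.
a = g/(1 + 0.5000) = 9.8/1.500 = 6.533 m/s².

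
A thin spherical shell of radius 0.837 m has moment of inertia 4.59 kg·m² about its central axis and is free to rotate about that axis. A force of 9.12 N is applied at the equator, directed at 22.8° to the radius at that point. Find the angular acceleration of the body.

α ≈ 0.644 rad/s²

Only the tangential component produces torque: τ = F R sinθ = (9.12)(0.837) sin 22.8° = 2.958 N·m.
From τ = Iα: α = 2.958/4.590 = 0.6445 rad/s².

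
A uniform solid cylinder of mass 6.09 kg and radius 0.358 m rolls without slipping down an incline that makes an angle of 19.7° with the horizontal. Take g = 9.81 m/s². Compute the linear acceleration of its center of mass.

a ≈ 2.20 m/s²

Translation along the incline: Mg sinθ − f = Ma.
Rotation about the center: fR = Iα with I = ½MR². No-slip gives a = αR, so f = (I/R²)a = (1/2)M a.
Substituting: Mg sinθ = (1 + 0.5000)Ma, so a = g sinθ/(1 + 0.5000) = (9.81) sin 19.7° / 1.500 = 2.205 m/s².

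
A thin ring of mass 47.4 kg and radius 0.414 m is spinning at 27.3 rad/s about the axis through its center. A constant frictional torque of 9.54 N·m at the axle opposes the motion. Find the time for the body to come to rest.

t ≈ 23.2 s

I = MR² = (47.4)(0.414)² = 8.124 kg·m².
The net torque has magnitude 9.54 N·m, opposing ω.
|α| = τ/I = 9.540/8.124 = 1.174 rad/s² (deceleration).
0 = ω₀ − |α|t ⇒ t = ω₀/|α| = 27.3/1.174 = 23.25 s.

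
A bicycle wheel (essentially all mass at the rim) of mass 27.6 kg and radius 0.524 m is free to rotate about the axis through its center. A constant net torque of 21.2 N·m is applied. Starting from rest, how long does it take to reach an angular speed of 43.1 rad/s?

I = MR² = (27.6)(0.524)² = 7.578 kg·m².
α = τ/I = 21.2/7.578 = 2.797 rad/s².
ω = αt ⇒ t = ω/α = 43.1/2.797 = 15.41 s.

t ≈ 15.4 s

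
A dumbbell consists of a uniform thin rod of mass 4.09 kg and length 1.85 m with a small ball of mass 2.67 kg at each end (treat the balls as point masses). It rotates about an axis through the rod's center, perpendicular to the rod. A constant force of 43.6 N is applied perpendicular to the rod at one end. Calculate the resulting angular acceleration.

I_rod = (1/12)ML² = (1/12)(4.09)(1.85)² = 1.167 kg·m².
I_balls = 2·m·(L/2)² = 2(2.67)(0.9250)² = 4.569 kg·m².
Total I = 5.736 kg·m².
τ = F·(L/2) = (43.6)(0.925) = 40.33 N·m.
α = τ/I = 40.33/5.736 = 7.032 rad/s².

α ≈ 7.03 rad/s²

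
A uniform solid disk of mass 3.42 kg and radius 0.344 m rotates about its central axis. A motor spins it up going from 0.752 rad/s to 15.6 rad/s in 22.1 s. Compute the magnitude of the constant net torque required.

τ ≈ 0.136 N·m

I = ½MR² = (1/2)(3.42)(0.344)² = 0.2024 kg·m².
α = Δω/Δt = (15.6 − 0.752)/22.1 = 0.6719 rad/s².
τ = Iα = (0.2024)(0.6719) = 0.1360 N·m.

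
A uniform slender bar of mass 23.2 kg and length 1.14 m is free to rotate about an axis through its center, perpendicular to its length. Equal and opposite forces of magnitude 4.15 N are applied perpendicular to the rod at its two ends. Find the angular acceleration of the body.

I = (1/12)ML² = (1/12)(23.2)(1.14)² = 2.513 kg·m².
The couple gives τ = F·(L/2) + F·(L/2) = F L = (4.15)(1.14) = 4.731 N·m.
From τ = Iα: α = 4.731/2.513 = 1.883 rad/s².

α ≈ 1.88 rad/s²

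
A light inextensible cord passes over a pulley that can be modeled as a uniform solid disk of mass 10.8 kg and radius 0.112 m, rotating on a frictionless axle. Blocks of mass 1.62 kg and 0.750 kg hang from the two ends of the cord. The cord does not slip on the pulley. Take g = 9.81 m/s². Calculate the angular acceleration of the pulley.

α ≈ 9.81 rad/s²

I = ½MR² = (1/2)(10.8)(0.112)² = 0.06774 kg·m².
Heavier block: m₁g − T₁ = m₁a. Lighter block: T₂ − m₂g = m₂a.
Pulley: (T₁ − T₂)R = Iα = I(a/R), so T₁ − T₂ = (I/R²)a = (1/2)M_p a = 5.400·a.
Adding the three: (m₁ − m₂)g = (m₁ + m₂ + 5.400)a, so a = (1.62 − 0.750)(9.81)/(1.62 + 0.750 + 5.400) = 1.098 m/s².
α = a/R = 1.098/0.112 = 9.807 rad/s².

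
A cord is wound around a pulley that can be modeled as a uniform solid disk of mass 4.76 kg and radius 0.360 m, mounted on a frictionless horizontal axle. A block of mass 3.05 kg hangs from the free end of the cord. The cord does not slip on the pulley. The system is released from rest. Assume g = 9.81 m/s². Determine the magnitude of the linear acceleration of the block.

I = ½MR² = (1/2)(4.76)(0.360)² = 0.3084 kg·m².
Block: mg − T = ma. Pulley: TR = Iα. No-slip: a = αR, so T = (I/R²)a = 2.380·a.
Then mg = (m + 2.380)a, so a = (3.05)(9.81)/(3.05 + 2.380) = 5.510 m/s².

a ≈ 5.51 m/s²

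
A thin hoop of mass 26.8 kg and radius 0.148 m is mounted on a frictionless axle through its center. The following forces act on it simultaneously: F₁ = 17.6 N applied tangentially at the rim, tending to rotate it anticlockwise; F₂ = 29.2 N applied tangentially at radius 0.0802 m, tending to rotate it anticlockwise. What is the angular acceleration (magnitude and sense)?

α ≈ 8.43 rad/s², anticlockwise

I = MR² = (26.8)(0.148)² = 0.5870 kg·m².
Taking anticlockwise as positive: τ₁ = +(17.6)(0.148) = +2.605 N·m; τ₂ = +(29.2)(0.0802) = +2.342 N·m.
Net torque τ = 4.947 N·m.
α = τ/I = 4.947/0.5870 = 8.427 rad/s².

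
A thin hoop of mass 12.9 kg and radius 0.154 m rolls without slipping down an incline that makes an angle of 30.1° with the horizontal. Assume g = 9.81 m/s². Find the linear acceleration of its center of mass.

a ≈ 2.46 m/s²

Translation along the incline: Mg sinθ − f = Ma.
Rotation about the center: fR = Iα with I = MR². No-slip gives a = αR, so f = (I/R²)a = M a.
Substituting: Mg sinθ = (1 + 1.000)Ma, so a = g sinθ/(1 + 1.000) = (9.81) sin 30.1° / 2.000 = 2.460 m/s².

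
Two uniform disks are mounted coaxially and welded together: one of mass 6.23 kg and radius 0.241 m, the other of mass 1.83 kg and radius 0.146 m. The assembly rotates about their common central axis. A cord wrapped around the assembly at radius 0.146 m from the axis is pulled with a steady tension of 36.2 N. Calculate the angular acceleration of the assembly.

α ≈ 26.4 rad/s²

I = ½M₁R₁² + ½M₂R₂² = ½(6.23)(0.241)² + ½(1.83)(0.146)² = 0.2004 kg·m².
τ = F r = (36.2)(0.146) = 5.285 N·m.
α = τ/I = 5.285/0.2004 = 26.37 rad/s².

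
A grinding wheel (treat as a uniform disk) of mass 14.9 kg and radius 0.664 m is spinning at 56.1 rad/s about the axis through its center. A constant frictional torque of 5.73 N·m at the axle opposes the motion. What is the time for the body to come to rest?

I = ½MR² = (1/2)(14.9)(0.664)² = 3.285 kg·m².
The net torque has magnitude 5.73 N·m, opposing ω.
|α| = τ/I = 5.730/3.285 = 1.744 rad/s² (deceleration).
0 = ω₀ − |α|t ⇒ t = ω₀/|α| = 56.1/1.744 = 32.16 s.

t ≈ 32.2 s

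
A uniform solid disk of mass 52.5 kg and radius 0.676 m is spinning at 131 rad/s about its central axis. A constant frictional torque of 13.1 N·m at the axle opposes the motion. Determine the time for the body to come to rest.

I = ½MR² = (1/2)(52.5)(0.676)² = 12.00 kg·m².
The net torque has magnitude 13.1 N·m, opposing ω.
|α| = τ/I = 13.10/12.00 = 1.092 rad/s² (deceleration).
0 = ω₀ − |α|t ⇒ t = ω₀/|α| = 131/1.092 = 120.0 s.

t ≈ 120 s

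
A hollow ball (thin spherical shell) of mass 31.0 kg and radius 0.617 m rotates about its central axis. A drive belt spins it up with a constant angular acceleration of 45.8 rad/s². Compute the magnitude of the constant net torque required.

τ ≈ 360 N·m

I = (2/3)MR² = (2/3)(31.0)(0.617)² = 7.868 kg·m².
τ = Iα = (7.868)(45.80) = 360.3 N·m.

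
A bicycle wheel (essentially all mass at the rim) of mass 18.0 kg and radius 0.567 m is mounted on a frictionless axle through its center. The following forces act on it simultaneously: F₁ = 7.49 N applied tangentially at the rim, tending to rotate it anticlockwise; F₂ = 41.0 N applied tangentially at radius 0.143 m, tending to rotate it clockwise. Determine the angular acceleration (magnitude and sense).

α ≈ 0.279 rad/s², clockwise

I = MR² = (18.0)(0.567)² = 5.787 kg·m².
Taking anticlockwise as positive: τ₁ = +(7.49)(0.567) = +4.247 N·m; τ₂ = −(41.0)(0.143) = −5.863 N·m.
Net torque τ = -1.616 N·m.
α = τ/I = -1.616/5.787 = -0.2793 rad/s².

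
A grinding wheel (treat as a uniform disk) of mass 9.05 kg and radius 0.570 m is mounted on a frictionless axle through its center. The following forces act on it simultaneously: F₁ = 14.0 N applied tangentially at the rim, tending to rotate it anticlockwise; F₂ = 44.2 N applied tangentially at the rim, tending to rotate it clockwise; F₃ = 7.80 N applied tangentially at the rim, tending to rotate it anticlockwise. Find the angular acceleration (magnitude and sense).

α ≈ 8.68 rad/s², clockwise

I = ½MR² = (1/2)(9.05)(0.570)² = 1.470 kg·m².
Taking anticlockwise as positive: τ₁ = +(14.0)(0.570) = +7.980 N·m; τ₂ = −(44.2)(0.570) = −25.19 N·m; τ₃ = +(7.80)(0.570) = +4.446 N·m.
Net torque τ = -12.77 N·m.
α = τ/I = -12.77/1.470 = -8.685 rad/s².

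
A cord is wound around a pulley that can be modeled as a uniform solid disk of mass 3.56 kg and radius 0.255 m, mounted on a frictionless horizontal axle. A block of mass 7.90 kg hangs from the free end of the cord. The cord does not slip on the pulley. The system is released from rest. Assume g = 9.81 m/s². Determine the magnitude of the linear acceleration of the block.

a ≈ 8.01 m/s²

I = ½MR² = (1/2)(3.56)(0.255)² = 0.1157 kg·m².
Block: mg − T = ma. Pulley: TR = Iα. No-slip: a = αR, so T = (I/R²)a = 1.780·a.
Then mg = (m + 1.780)a, so a = (7.90)(9.81)/(7.90 + 1.780) = 8.006 m/s².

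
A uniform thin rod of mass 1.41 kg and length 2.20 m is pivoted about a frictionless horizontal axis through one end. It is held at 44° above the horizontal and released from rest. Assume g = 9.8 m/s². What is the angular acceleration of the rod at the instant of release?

α ≈ 4.81 rad/s²

About the pivot, I = (1/3)ML² = (1/3)(1.41)(2.20)² = 2.275 kg·m².
The weight acts at the center, a distance L/2 = 1.100 m from the pivot; τ = Mg(L/2) cos 44° = 10.93 N·m.
α = τ/I = 10.93/2.275 = 4.806 rad/s².
(Equivalently α = (3g/(2L)) cos 44° = 4.806 rad/s².)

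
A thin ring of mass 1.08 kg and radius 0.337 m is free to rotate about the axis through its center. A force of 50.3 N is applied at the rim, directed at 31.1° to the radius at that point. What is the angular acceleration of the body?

I = MR² = (1.08)(0.337)² = 0.1227 kg·m².
Only the tangential component produces torque: τ = F R sinθ = (50.3)(0.337) sin 31.1° = 8.756 N·m.
Newton's second law for rotation, τ = Iα, gives α = τ/I = 8.756/0.1227 = 71.39 rad/s².

α ≈ 71.4 rad/s²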